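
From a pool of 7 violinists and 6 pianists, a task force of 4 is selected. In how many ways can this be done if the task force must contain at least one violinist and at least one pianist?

665

Total 4-person selections from all 13: C(13,4) = 715.
Selections missing a whole group: no violinists → C(6,4) = 15; no pianists → C(7,4) = 35.
Both groups omitted at once is impossible, so 715 − 50 = 665.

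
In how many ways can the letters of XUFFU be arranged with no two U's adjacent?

There are 5!/(2!·2!) = 30 arrangements of XUFFU in total.
If the two U's are adjacent, glue them into one block, leaving 4 items to arrange: (4)!/(2!) = 12 ways.
Subtracting, 30 − 12 = 18 arrangements keep the U's apart.

18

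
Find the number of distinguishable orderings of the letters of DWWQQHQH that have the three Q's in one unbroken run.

Treat the 3 copies of Q as a single block. The multiset to arrange is then {QQQ, D, H, H, W, W}, 6 items in all.
That gives (6)!/(2!·2!) = 180 arrangements.

180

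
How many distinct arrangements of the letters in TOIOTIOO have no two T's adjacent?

315

Total arrangements of TOIOTIOO: 8!/(4!·2!·2!) = 420.
If the two T's are adjacent, glue them into one block, leaving 7 items to arrange: (7)!/(4!·2!) = 105 ways.
Hence 420 − 105 = 315.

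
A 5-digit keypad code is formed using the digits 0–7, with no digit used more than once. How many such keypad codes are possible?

6720

This is a permutation of 5 out of 8: P(8,5) = 8!/3!.
8 × 7 × 6 × 5 × 4 = 6720.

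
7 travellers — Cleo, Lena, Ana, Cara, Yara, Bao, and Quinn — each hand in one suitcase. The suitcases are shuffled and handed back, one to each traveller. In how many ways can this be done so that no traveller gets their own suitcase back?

1854

This is the derangement count D_7: permutations of 7 items with no fixed point.
By inclusion–exclusion this is Σ_{j=0}^{7} (−1)^j C(7,j)·(7−j)!.
Computing: 5040 − 5040 + 2520 − 840 + 210 − 42 + 7 − 1 = 1854.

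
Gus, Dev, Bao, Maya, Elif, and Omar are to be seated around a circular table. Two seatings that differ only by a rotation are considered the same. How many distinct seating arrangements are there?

120

Around a circle, 6 distinct people have 6!/6 = (5)! = 120 rotationally distinct seatings.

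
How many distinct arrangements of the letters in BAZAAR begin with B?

20

Fix B in the first position and arrange the remaining 5 letters.
Those 5 letters have A appearing 3 times, giving (5)!/(3!) = 20.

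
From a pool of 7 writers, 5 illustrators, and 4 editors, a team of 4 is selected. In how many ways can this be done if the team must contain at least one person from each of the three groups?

910

With no constraint there are C(16,4) = 1820 possible selections.
Subtract selections that omit an entire group: no writers → C(9,4) = 126; no illustrators → C(11,4) = 330; no editors → C(12,4) = 495.
Add back selections omitting two groups (i.e. drawn from a single group): C(7,4) + C(5,4) + C(4,4) = 41.
By inclusion–exclusion: 1820 − 951 + 41 = 910.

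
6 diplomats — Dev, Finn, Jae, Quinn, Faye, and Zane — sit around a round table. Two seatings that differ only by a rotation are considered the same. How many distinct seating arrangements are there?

120

Around a circle, 6 distinct people have 6!/6 = (5)! = 120 rotationally distinct seatings.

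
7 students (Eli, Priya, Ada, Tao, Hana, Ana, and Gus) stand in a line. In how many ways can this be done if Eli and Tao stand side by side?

1440

Glue Eli and Tao into one block (2 internal orders), leaving 6 units to arrange in a row.
So the count is 2·(6)! = 1440.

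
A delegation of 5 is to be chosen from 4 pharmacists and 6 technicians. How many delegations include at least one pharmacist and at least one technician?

246

Unrestricted: C(10,5) = 252 ways to pick any 5 of the 10.
Selections missing a whole group: no pharmacists → C(6,5) = 6; no technicians → C(4,5) = 0.
Both groups omitted at once is impossible, so 252 − 6 = 246.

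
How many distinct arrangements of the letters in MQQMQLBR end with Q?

1260

With the last slot taken by Q, it remains to arrange the other 7 letters (MQMQLBR).
Those 7 letters have M appearing twice and Q appearing twice, giving (7)!/(2!·2!) = 1260.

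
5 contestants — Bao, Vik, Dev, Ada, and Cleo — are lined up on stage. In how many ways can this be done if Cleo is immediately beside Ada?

48

Glue Cleo and Ada into one block (2 internal orders), leaving 4 units to arrange in a row.
So the count is 2·(4)! = 48.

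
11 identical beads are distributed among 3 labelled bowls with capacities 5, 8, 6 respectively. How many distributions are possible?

Without the upper bounds there are C(13,2) = 78 ways to split 11 among 3 bowls.
Subtract solutions that violate a single cap (substitute x_i' = x_i − (cap_i+1)): x_1 ≥ 6 gives C(7,2) = 21; x_2 ≥ 9 gives C(4,2) = 6; x_3 ≥ 7 gives C(6,2) = 15. Together 42.
No two caps can be exceeded simultaneously, so the pair terms are all 0.
By inclusion–exclusion the count is 78 − 42 + 0 = 36.

36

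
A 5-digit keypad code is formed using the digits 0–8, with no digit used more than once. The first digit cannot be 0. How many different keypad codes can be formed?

The first digit has 9−1 = 8 choices (anything except 0).
The remaining 4 digits are filled from the other 8 symbols without repetition: 8 × 7 × 6 × 5 = 1680.
Total: 8 × 1680 = 13440.

13440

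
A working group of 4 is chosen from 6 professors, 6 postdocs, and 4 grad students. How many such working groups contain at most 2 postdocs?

Split by how many postdocs are chosen (0 through 2).
Sum: C(6,0)·C(10,4) + C(6,1)·C(10,3) + C(6,2)·C(10,2) = 210 + 720 + 675 = 1605.

1605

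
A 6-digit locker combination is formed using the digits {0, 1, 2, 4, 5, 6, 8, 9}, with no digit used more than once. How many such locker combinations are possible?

Choose and order 6 of the 8 symbols: the first digit has 8 options, the next 7, and so on down to 3.
8 × 7 × 6 × 5 × 4 × 3 = 20160.

20160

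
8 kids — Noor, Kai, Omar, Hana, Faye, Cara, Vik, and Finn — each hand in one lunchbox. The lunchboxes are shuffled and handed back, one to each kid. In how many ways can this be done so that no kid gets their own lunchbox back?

Let Aᵢ be the assignments in which kid i gets their own lunchbox. We want the size of the complement of A₁∪…∪A_8.
By inclusion–exclusion this is Σ_{j=0}^{8} (−1)^j C(8,j)·(8−j)!.
Computing: 40320 − 40320 + 20160 − 6720 + 1680 − 336 + 56 − 8 + 1 = 14833.

14833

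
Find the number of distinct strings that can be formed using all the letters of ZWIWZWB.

ZWIWZWB has 7 letters with W appearing 3 times and Z appearing twice.
The number of distinct arrangements is 7!/(3!·2!) = 5040/12 = 420.

420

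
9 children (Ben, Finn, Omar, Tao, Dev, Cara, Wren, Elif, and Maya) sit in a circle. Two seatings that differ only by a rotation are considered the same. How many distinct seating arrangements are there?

40320

Seat Ben anywhere (absorbing the rotational symmetry), then permute the other 8: (8)! = 40320.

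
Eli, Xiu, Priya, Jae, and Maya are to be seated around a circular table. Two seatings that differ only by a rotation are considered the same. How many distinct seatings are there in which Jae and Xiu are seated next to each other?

12

Glue Jae and Xiu into a block (2 internal orders). Seating 4 units around a circle gives (3)! arrangements.
So 2 × (3)! = 2 × 6 = 12.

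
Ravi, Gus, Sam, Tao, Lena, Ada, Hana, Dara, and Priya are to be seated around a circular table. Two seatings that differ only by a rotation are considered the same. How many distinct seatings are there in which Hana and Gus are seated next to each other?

Treat {Hana, Gus} as one unit (2 internal orders) and seat the resulting 8 units around the table: (7)! circular arrangements.
So 2 × (7)! = 2 × 5040 = 10080.

10080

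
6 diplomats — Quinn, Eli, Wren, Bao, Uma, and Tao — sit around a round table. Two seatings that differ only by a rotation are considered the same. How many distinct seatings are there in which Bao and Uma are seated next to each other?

Treat {Bao, Uma} as one unit (2 internal orders) and seat the resulting 5 units around the table: (4)! circular arrangements.
So 2 × (4)! = 2 × 24 = 48.

48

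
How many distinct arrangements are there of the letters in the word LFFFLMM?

210

LFFFLMM has 7 letters with F appearing 3 times, L appearing twice, and M appearing twice.
Dividing 7! = 5040 by 3!·2!·2! = 24 for the repeated letters gives 210.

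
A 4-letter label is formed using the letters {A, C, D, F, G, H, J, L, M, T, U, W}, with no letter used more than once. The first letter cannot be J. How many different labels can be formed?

The first letter has 12−1 = 11 choices (anything except J).
The remaining 3 letters are filled from the other 11 symbols without repetition: 11 × 10 × 9 = 990.
Total: 11 × 990 = 10890.

10890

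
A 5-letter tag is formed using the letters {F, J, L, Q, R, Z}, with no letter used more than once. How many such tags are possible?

With no repetition, fill the 5 letters in order: 6 choices, then 5, down to 2.
That product is 6 × 5 × 4 × 3 × 2 = 720.

720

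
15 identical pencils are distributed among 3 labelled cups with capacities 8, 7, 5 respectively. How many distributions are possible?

21

Without the upper bounds there are C(17,2) = 136 ways to split 15 among 3 cups.
Subtract solutions that violate a single cap (substitute x_i' = x_i − (cap_i+1)): x_1 ≥ 9 gives C(8,2) = 28; x_2 ≥ 8 gives C(9,2) = 36; x_3 ≥ 6 gives C(11,2) = 55. Together 119.
Add back pairs where two caps are both exceeded: 0 + 1 + 3 = 4.
By inclusion–exclusion the count is 136 − 119 + 4 = 21.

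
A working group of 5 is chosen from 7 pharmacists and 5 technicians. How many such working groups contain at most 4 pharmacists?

771

Split by how many pharmacists are chosen (0 through 4).
Sum: C(7,0)·C(5,5) + C(7,1)·C(5,4) + C(7,2)·C(5,3) + C(7,3)·C(5,2) + C(7,4)·C(5,1) = 1 + 35 + 210 + 350 + 175 = 771.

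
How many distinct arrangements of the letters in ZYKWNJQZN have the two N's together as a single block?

Treat the 2 copies of N as a single block. The multiset to arrange is then {NN, J, K, Q, W, Y, Z, Z}, 8 items in all.
That gives (8)!/(2!) = 20160 arrangements.

20160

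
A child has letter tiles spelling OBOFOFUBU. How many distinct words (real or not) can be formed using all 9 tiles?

Letter multiplicities in OBOFOFUBU: B×2, F×2, O×3, U×2.
Dividing 9! = 362880 by 3!·2!·2!·2! = 48 for the repeated letters gives 7560.

7560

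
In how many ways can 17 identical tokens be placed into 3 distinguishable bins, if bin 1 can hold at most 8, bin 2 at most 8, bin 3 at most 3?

6

By stars and bars, unrestricted non-negative solutions to x_1+…+x_3 = 17 number C(17+2,2) = 171.
Subtract solutions that violate a single cap (substitute x_i' = x_i − (cap_i+1)): x_1 ≥ 9 gives C(10,2) = 45; x_2 ≥ 9 gives C(10,2) = 45; x_3 ≥ 4 gives C(15,2) = 105. Together 195.
Add back pairs where two caps are both exceeded: 0 + 15 + 15 = 30.
By inclusion–exclusion the count is 171 − 195 + 30 = 6.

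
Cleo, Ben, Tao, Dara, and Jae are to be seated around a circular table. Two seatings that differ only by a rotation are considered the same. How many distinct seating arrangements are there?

Seat Cleo anywhere (absorbing the rotational symmetry), then permute the other 4: (4)! = 24.

24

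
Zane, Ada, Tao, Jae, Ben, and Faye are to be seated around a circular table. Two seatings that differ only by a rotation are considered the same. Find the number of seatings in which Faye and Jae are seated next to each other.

48

Glue Faye and Jae into a block (2 internal orders). Seating 5 units around a circle gives (4)! arrangements.
So 2 × (4)! = 2 × 24 = 48.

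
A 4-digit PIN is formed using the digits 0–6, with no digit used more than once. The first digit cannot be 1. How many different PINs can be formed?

The first digit has 7−1 = 6 choices (anything except 1).
The remaining 3 digits are filled from the other 6 symbols without repetition: 6 × 5 × 4 = 120.
Total: 6 × 120 = 720.

720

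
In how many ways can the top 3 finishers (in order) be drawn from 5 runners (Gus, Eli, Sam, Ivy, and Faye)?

60

This is an ordered selection of 3 from 5: P(5,3).
That gives 5 × 4 × 3 = 60.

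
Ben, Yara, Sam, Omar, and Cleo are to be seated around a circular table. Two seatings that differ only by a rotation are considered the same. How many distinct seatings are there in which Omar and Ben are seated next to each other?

Treat {Omar, Ben} as one unit (2 internal orders) and seat the resulting 4 units around the table: (3)! circular arrangements.
So 2 × (3)! = 2 × 6 = 12.

12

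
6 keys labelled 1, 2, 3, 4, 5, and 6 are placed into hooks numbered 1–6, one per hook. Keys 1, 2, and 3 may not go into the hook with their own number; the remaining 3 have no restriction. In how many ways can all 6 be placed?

426

Let Aᵢ (for i ∈ {1, 2, 3}) be the placements that put key i in its forbidden hook. Any j of these fix j positions, leaving (6−j)! ways to fill the rest, and there are C(3,j) ways to pick which j.
By inclusion–exclusion, the number of valid placements is Σ_{j=0}^{3} (−1)^j C(3,j)·(6−j)!.
Computing: 720 − 360 + 72 − 6 = 426.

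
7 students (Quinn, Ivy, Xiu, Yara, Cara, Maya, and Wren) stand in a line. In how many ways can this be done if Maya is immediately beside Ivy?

Glue Maya and Ivy into one block (2 internal orders), leaving 6 units to arrange in a row.
So the count is 2·(6)! = 1440.

1440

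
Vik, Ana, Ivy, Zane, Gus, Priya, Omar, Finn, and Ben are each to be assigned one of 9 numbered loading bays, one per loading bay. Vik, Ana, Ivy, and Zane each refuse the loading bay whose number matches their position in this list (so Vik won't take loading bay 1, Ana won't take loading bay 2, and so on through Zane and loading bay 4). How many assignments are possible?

Let Aᵢ (for 1 ≤ i ≤ 4) be the placements that put person i in their forbidden loading bay. Any j of these fix j positions, leaving (9−j)! ways to fill the rest, and there are C(4,j) ways to pick which j.
By inclusion–exclusion, the number of valid placements is Σ_{j=0}^{4} (−1)^j C(4,j)·(9−j)!.
Computing: 362880 − 161280 + 30240 − 2880 + 120 = 229080.

229080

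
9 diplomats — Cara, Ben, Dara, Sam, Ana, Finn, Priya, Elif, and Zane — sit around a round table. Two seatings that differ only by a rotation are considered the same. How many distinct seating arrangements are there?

40320

Fix one person's seat to break rotational symmetry; the remaining 8 people can be arranged in (8)! = 40320 ways.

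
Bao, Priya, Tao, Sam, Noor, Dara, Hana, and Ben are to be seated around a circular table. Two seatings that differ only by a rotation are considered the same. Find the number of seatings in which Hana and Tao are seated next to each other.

Glue Hana and Tao into a block (2 internal orders). Seating 7 units around a circle gives (6)! arrangements.
So 2 × (6)! = 2 × 720 = 1440.

1440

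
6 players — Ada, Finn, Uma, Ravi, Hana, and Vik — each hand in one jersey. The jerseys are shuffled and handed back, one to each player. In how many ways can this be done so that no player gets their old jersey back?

265

Count assignments avoiding every fixed point. For any j of the 6 players fixed to their old jersey, the other 6−j can be arranged in (6−j)! ways.
By inclusion–exclusion this is Σ_{j=0}^{6} (−1)^j C(6,j)·(6−j)!.
Computing: 720 − 720 + 360 − 120 + 30 − 6 + 1 = 265.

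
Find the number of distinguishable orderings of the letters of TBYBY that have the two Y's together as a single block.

12

Treat the 2 copies of Y as a single block. The multiset to arrange is then {YY, B, B, T}, 4 items in all.
That gives (4)!/(2!) = 12 arrangements.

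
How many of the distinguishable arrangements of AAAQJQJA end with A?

With the last slot taken by A, it remains to arrange the other 7 letters (AAQJQJA).
Those 7 letters have A appearing 3 times, J appearing twice, and Q appearing twice, giving (7)!/(3!·2!·2!) = 210.

210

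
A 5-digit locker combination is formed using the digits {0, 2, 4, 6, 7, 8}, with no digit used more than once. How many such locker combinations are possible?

720

This is a permutation of 5 out of 6: P(6,5) = 6!/1!.
6 × 5 × 4 × 3 × 2 = 720.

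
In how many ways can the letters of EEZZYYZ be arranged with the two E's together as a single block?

60

Treat the 2 copies of E as a single block. The multiset to arrange is then {EE, Y, Y, Z, Z, Z}, 6 items in all.
That gives (6)!/(3!·2!) = 60 arrangements.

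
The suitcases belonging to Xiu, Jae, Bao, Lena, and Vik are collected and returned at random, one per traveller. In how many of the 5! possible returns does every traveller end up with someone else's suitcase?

Count assignments avoiding every fixed point. For any j of the 5 travellers fixed to their own suitcase, the other 5−j can be arranged in (5−j)! ways.
By inclusion–exclusion this is Σ_{j=0}^{5} (−1)^j C(5,j)·(5−j)!.
Computing: 120 − 120 + 60 − 20 + 5 − 1 = 44.

44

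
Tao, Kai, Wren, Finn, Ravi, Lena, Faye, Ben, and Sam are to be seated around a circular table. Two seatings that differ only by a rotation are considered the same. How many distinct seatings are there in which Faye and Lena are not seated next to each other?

30240

Without the restriction there are (8)! = 40320 seatings.
Those with Faye next to Lena: fuse the pair into one unit and seat 8 units around a circle — 2·(7)! = 10080.
Subtracting, 40320 − 10080 = 30240.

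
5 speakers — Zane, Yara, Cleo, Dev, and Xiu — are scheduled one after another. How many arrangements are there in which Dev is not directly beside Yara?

There are 5! = 120 arrangements in all. If Dev and Yara are adjacent, merging them into one block gives 2·(4)! = 48 arrangements.
So 120 − 48 = 72 arrangements keep them apart.

72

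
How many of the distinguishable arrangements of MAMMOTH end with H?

120

Fix H in the last position and arrange the remaining 6 letters.
Those 6 letters have M appearing 3 times, giving (6)!/(3!) = 120.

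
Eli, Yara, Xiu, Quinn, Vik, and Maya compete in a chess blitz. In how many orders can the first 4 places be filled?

360

There are 6 choices for 1st place, 5 for 2nd, and so on down to 3 for position 4.
That gives 6 × 5 × 4 × 3 = 360.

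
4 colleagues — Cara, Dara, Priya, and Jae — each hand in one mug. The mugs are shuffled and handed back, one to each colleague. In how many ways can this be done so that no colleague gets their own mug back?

9

Let Aᵢ be the assignments in which colleague i gets their own mug. We want the size of the complement of A₁∪…∪A_4.
By inclusion–exclusion this is Σ_{j=0}^{4} (−1)^j C(4,j)·(4−j)!.
Computing: 24 − 24 + 12 − 4 + 1 = 9.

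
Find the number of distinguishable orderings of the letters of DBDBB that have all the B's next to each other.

3

Treat the 3 copies of B as a single block. The multiset to arrange is then {BBB, D, D}, 3 items in all.
That gives (3)!/(2!) = 3 arrangements.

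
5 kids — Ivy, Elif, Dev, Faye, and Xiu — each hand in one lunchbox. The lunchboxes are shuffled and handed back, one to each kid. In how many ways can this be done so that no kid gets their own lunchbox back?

This is the derangement count D_5: permutations of 5 items with no fixed point.
By inclusion–exclusion this is Σ_{j=0}^{5} (−1)^j C(5,j)·(5−j)!.
Computing: 120 − 120 + 60 − 20 + 5 − 1 = 44.

44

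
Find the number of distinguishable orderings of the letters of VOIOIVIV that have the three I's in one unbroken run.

Treat the 3 copies of I as a single block. The multiset to arrange is then {III, O, O, V, V, V}, 6 items in all.
That gives (6)!/(3!·2!) = 60 arrangements.

60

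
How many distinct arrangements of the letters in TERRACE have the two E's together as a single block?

Treat the 2 copies of E as a single block. The multiset to arrange is then {EE, A, C, R, R, T}, 6 items in all.
That gives (6)!/(2!) = 360 arrangements.

360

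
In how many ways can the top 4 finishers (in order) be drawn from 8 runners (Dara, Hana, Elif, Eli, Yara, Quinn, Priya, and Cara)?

This is an ordered selection of 4 from 8: P(8,4).
That gives 8 × 7 × 6 × 5 = 1680.

1680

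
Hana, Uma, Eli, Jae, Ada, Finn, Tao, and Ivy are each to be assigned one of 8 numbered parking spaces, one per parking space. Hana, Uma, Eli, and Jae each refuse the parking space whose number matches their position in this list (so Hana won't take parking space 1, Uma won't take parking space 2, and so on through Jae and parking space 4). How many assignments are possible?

24024

Let Aᵢ (for 1 ≤ i ≤ 4) be the placements that put person i in their forbidden parking space. Any j of these fix j positions, leaving (8−j)! ways to fill the rest, and there are C(4,j) ways to pick which j.
By inclusion–exclusion, the number of valid placements is Σ_{j=0}^{4} (−1)^j C(4,j)·(8−j)!.
Computing: 40320 − 20160 + 4320 − 480 + 24 = 24024.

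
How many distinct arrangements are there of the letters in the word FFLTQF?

120

FFLTQF has 6 letters with F appearing 3 times.
So there are 6! / (3!) = 120 distinguishable arrangements.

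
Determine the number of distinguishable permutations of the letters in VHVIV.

20

VHVIV has 5 letters with V appearing 3 times.
The number of distinct arrangements is 5!/(3!) = 120/6 = 20.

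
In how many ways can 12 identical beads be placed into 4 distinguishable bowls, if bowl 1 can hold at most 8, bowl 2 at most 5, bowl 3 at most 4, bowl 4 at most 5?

Without the upper bounds there are C(15,3) = 455 ways to split 12 among 4 bowls.
Subtract solutions that violate a single cap (substitute x_i' = x_i − (cap_i+1)): x_1 ≥ 9 gives C(6,3) = 20; x_2 ≥ 6 gives C(9,3) = 84; x_3 ≥ 5 gives C(10,3) = 120; x_4 ≥ 6 gives C(9,3) = 84. Together 308.
Add back pairs where two caps are both exceeded: 0 + 0 + 0 + 4 + 1 + 4 = 9.
By inclusion–exclusion the count is 455 − 308 + 9 = 156.

156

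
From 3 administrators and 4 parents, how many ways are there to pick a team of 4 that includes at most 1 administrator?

Split by how many administrators are chosen (0 through 1).
Sum: C(3,0)·C(4,4) + C(3,1)·C(4,3) = 1 + 12 = 13.

13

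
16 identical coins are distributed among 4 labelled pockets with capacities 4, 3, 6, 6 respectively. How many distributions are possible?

By stars and bars, unrestricted non-negative solutions to x_1+…+x_4 = 16 number C(16+3,3) = 969.
Subtract solutions that violate a single cap (substitute x_i' = x_i − (cap_i+1)): x_1 ≥ 5 gives C(14,3) = 364; x_2 ≥ 4 gives C(15,3) = 455; x_3 ≥ 7 gives C(12,3) = 220; x_4 ≥ 7 gives C(12,3) = 220. Together 1259.
Add back pairs where two caps are both exceeded: 120 + 35 + 35 + 56 + 56 + 10 = 312.
Subtract triples: 1 + 1 + 0 + 0 = 2.
By inclusion–exclusion the count is 969 − 1259 + 312 − 2 = 20.

20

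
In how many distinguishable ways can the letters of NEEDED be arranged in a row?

60

Letter multiplicities in NEEDED: D×2, E×3, N×1.
So there are 6! / (3!·2!) = 60 distinguishable arrangements.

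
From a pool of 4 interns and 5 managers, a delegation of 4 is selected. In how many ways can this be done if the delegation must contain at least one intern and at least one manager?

120

Unrestricted: C(9,4) = 126 ways to pick any 4 of the 9.
Subtract selections that omit an entire group: no interns → C(5,4) = 5; no managers → C(4,4) = 1.
Both groups omitted at once is impossible, so 126 − 6 = 120.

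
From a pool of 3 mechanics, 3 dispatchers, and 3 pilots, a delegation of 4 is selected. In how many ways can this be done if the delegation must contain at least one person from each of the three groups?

With no constraint there are C(9,4) = 126 possible selections.
Selections missing a whole group: no mechanics → C(6,4) = 15; no dispatchers → C(6,4) = 15; no pilots → C(6,4) = 15.
Add back selections omitting two groups (i.e. drawn from a single group): C(3,4) + C(3,4) + C(3,4) = 0.
By inclusion–exclusion: 126 − 45 + 0 = 81.

81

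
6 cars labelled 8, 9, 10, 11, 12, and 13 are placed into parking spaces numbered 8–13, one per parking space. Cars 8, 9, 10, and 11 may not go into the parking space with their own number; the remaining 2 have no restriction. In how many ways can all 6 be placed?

362

Let Aᵢ (for 8 ≤ i ≤ 11) be the placements that put car i in its forbidden parking space. Any j of these fix j positions, leaving (6−j)! ways to fill the rest, and there are C(4,j) ways to pick which j.
By inclusion–exclusion, the number of valid placements is Σ_{j=0}^{4} (−1)^j C(4,j)·(6−j)!.
Computing: 720 − 480 + 144 − 24 + 2 = 362.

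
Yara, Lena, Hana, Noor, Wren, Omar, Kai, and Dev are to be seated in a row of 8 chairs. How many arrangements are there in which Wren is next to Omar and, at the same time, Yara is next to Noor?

2880

Treat {Wren,Omar} as one block (2 orders) and {Yara,Noor} as another (2 orders).
That leaves 6 units to arrange: 2 × 2 × 6! = 4 × 720 = 2880.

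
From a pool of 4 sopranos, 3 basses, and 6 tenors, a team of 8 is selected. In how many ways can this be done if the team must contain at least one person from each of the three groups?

1233

Unrestricted: C(13,8) = 1287 ways to pick any 8 of the 13.
Subtract selections that omit an entire group: no sopranos → C(9,8) = 9; no basses → C(10,8) = 45; no tenors → C(7,8) = 0.
Add back selections omitting two groups (i.e. drawn from a single group): C(4,8) + C(3,8) + C(6,8) = 0.
By inclusion–exclusion: 1287 − 54 + 0 = 1233.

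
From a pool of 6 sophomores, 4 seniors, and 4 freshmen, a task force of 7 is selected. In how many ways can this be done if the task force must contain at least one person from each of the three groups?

3184

With no constraint there are C(14,7) = 3432 possible selections.
Subtract selections that omit an entire group: no sophomores → C(8,7) = 8; no seniors → C(10,7) = 120; no freshmen → C(10,7) = 120.
Add back selections omitting two groups (i.e. drawn from a single group): C(6,7) + C(4,7) + C(4,7) = 0.
By inclusion–exclusion: 3432 − 248 + 0 = 3184.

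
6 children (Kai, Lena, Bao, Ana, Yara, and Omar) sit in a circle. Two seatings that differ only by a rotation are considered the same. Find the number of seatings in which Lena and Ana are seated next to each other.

48

Treat {Lena, Ana} as one unit (2 internal orders) and seat the resulting 5 units around the table: (4)! circular arrangements.
So 2 × (4)! = 2 × 24 = 48.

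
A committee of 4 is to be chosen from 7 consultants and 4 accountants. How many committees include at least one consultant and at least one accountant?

294

With no constraint there are C(11,4) = 330 possible selections.
Selections missing a whole group: no consultants → C(4,4) = 1; no accountants → C(7,4) = 35.
Both groups omitted at once is impossible, so 330 − 36 = 294.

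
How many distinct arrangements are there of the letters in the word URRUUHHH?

The 8 letters of URRUUHHH have repeats: H appearing 3 times, R appearing twice, and U appearing 3 times.
The number of distinct arrangements is 8!/(3!·3!·2!) = 40320/72 = 560.

560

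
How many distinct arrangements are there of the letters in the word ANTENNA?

420

Letter multiplicities in ANTENNA: A×2, E×1, N×3, T×1.
The number of distinct arrangements is 7!/(3!·2!) = 5040/12 = 420.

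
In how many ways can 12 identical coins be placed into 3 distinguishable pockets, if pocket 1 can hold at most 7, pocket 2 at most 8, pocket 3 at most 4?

Ignoring the caps, the number of non-negative solutions to x_1+…+x_3 = 12 is C(14,2) = 91.
Subtract solutions that violate a single cap (substitute x_i' = x_i − (cap_i+1)): x_1 ≥ 8 gives C(6,2) = 15; x_2 ≥ 9 gives C(5,2) = 10; x_3 ≥ 5 gives C(9,2) = 36. Together 61.
No two caps can be exceeded simultaneously, so the pair terms are all 0.
By inclusion–exclusion the count is 91 − 61 + 0 = 30.

30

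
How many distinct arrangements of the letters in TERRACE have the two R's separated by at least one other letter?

900

Total arrangements of TERRACE: 7!/(2!·2!) = 1260.
Arrangements with the R's together: treat RR as one letter, giving (6)!/(2!) = 360.
Hence 1260 − 360 = 900.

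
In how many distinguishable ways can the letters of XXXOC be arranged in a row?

20

Letter multiplicities in XXXOC: C×1, O×1, X×3.
So there are 5! / (3!) = 20 distinguishable arrangements.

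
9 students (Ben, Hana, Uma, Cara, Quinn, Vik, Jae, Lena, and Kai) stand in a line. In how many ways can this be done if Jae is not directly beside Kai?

Of the 9! = 362880 arrangements, those with Jae and Kai adjacent number 2 × 8! = 80640 (treat the pair as a block with 2 internal orders).
Complementary counting: 362880 − 80640 = 282240.

282240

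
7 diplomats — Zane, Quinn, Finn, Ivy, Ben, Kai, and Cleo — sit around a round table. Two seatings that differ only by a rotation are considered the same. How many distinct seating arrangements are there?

Seat Zane anywhere (absorbing the rotational symmetry), then permute the other 6: (6)! = 720.

720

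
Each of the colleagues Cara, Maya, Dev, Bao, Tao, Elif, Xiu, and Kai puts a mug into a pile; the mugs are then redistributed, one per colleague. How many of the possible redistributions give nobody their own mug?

14833

Count assignments avoiding every fixed point. For any j of the 8 colleagues fixed to their own mug, the other 8−j can be arranged in (8−j)! ways.
By inclusion–exclusion this is Σ_{j=0}^{8} (−1)^j C(8,j)·(8−j)!.
Computing: 40320 − 40320 + 20160 − 6720 + 1680 − 336 + 56 − 8 + 1 = 14833.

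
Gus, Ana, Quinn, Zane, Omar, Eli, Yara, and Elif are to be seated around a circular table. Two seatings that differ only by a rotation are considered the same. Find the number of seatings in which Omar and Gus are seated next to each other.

Treat {Omar, Gus} as one unit (2 internal orders) and seat the resulting 7 units around the table: (6)! circular arrangements.
So 2 × (6)! = 2 × 720 = 1440.

1440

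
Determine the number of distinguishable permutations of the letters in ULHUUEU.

210

Letter multiplicities in ULHUUEU: E×1, H×1, L×1, U×4.
The number of distinct arrangements is 7!/(4!) = 5040/24 = 210.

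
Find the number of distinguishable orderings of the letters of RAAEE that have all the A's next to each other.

Treat the 2 copies of A as a single block. The multiset to arrange is then {AA, E, E, R}, 4 items in all.
That gives (4)!/(2!) = 12 arrangements.

12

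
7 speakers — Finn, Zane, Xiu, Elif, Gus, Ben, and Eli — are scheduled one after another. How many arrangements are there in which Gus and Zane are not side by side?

3600

Of the 7! = 5040 arrangements, those with Gus and Zane adjacent number 2 × 6! = 1440 (treat the pair as a block with 2 internal orders).
Complementary counting: 5040 − 1440 = 3600.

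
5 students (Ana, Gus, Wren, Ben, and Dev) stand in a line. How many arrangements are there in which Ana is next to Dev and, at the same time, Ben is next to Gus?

24

Treat {Ana,Dev} as one block (2 orders) and {Ben,Gus} as another (2 orders).
That leaves 3 units to arrange: 2 × 2 × 3! = 4 × 6 = 24.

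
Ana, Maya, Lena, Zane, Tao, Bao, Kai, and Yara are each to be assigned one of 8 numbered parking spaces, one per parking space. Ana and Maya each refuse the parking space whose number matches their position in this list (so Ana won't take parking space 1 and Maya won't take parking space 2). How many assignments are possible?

Let Aᵢ (for i ∈ {1, 2}) be the placements that put person i in their forbidden parking space. Any j of these fix j positions, leaving (8−j)! ways to fill the rest, and there are C(2,j) ways to pick which j.
By inclusion–exclusion, the number of valid placements is Σ_{j=0}^{2} (−1)^j C(2,j)·(8−j)!.
Computing: 40320 − 10080 + 720 = 30960.

30960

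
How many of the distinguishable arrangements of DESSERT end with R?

Fix R in the last position and arrange the remaining 6 letters.
Those 6 letters have E appearing twice and S appearing twice, giving (6)!/(2!·2!) = 180.

180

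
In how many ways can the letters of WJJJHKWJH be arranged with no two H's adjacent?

2940

There are 9!/(4!·2!·2!) = 3780 arrangements of WJJJHKWJH in total.
Arrangements with the H's together: treat HH as one letter, giving (8)!/(4!·2!) = 840.
Subtracting, 3780 − 840 = 2940 arrangements keep the H's apart.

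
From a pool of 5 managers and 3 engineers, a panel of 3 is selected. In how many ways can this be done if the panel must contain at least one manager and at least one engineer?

45

With no constraint there are C(8,3) = 56 possible selections.
Subtract selections that omit an entire group: no managers → C(3,3) = 1; no engineers → C(5,3) = 10.
Both groups omitted at once is impossible, so 56 − 11 = 45.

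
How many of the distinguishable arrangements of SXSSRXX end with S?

With the last slot taken by S, it remains to arrange the other 6 letters (XSSRXX).
Those 6 letters have S appearing twice and X appearing 3 times, giving (6)!/(3!·2!) = 60.

60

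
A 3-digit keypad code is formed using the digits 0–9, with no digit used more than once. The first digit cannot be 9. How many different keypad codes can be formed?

648

The first digit has 10−1 = 9 choices (anything except 9).
The remaining 2 digits are filled from the other 9 symbols without repetition: 9 × 8 = 72.
Total: 9 × 72 = 648.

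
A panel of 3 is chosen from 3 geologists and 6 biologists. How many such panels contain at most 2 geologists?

83

Split by how many geologists are chosen (0 through 2).
Sum: C(3,0)·C(6,3) + C(3,1)·C(6,2) + C(3,2)·C(6,1) = 20 + 45 + 18 = 83.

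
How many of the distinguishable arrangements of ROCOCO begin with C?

With the first slot taken by C, it remains to arrange the other 5 letters (ROOCO).
Those 5 letters have O appearing 3 times, giving (5)!/(3!) = 20.

20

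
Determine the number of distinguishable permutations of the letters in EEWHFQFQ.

5040

EEWHFQFQ has 8 letters with E appearing twice, F appearing twice, and Q appearing twice.
The number of distinct arrangements is 8!/(2!·2!·2!) = 40320/8 = 5040.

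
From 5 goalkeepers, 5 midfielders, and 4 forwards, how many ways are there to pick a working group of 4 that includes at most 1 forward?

690

Split by how many forwards are chosen (0 through 1).
Sum: C(4,0)·C(10,4) + C(4,1)·C(10,3) = 210 + 480 = 690.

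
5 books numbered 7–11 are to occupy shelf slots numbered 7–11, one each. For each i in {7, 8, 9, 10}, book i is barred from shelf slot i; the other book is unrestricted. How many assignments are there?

53

Let Aᵢ (for 7 ≤ i ≤ 10) be the placements that put book i in its forbidden shelf slot. Any j of these fix j positions, leaving (5−j)! ways to fill the rest, and there are C(4,j) ways to pick which j.
By inclusion–exclusion, the number of valid placements is Σ_{j=0}^{4} (−1)^j C(4,j)·(5−j)!.
Computing: 120 − 96 + 36 − 8 + 1 = 53.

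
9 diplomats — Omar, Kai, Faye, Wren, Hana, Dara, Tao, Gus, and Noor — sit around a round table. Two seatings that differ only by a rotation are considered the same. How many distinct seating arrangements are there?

40320

Seat Omar anywhere (absorbing the rotational symmetry), then permute the other 8: (8)! = 40320.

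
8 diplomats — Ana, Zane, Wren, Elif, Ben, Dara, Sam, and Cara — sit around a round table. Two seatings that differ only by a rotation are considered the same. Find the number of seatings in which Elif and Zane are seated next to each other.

1440

Glue Elif and Zane into a block (2 internal orders). Seating 7 units around a circle gives (6)! arrangements.
So 2 × (6)! = 2 × 720 = 1440.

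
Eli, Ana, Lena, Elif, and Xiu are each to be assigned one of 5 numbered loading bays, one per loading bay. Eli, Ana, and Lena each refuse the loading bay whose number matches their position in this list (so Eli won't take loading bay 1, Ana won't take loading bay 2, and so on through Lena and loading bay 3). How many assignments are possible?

64

Let Aᵢ (for i ∈ {1, 2, 3}) be the placements that put person i in their forbidden loading bay. Any j of these fix j positions, leaving (5−j)! ways to fill the rest, and there are C(3,j) ways to pick which j.
By inclusion–exclusion, the number of valid placements is Σ_{j=0}^{3} (−1)^j C(3,j)·(5−j)!.
Computing: 120 − 72 + 18 − 2 = 64.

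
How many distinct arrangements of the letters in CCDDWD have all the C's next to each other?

20

Treat the 2 copies of C as a single block. The multiset to arrange is then {CC, D, D, D, W}, 5 items in all.
That gives (5)!/(3!) = 20 arrangements.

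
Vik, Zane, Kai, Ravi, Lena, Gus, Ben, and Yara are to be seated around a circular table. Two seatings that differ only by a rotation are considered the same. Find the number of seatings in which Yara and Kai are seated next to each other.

Treat {Yara, Kai} as one unit (2 internal orders) and seat the resulting 7 units around the table: (6)! circular arrangements.
So 2 × (6)! = 2 × 720 = 1440.

1440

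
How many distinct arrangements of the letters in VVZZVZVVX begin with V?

With the first slot taken by V, it remains to arrange the other 8 letters (VZZVZVVX).
Those 8 letters have V appearing 4 times and Z appearing 3 times, giving (8)!/(4!·3!) = 280.

280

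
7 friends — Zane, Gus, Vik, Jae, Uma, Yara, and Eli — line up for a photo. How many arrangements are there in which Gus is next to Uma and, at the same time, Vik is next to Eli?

Treat {Gus,Uma} as one block (2 orders) and {Vik,Eli} as another (2 orders).
That leaves 5 units to arrange: 2 × 2 × 5! = 4 × 120 = 480.

480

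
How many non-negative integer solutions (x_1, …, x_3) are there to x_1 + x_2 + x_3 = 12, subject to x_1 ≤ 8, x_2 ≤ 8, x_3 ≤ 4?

Ignoring the caps, the number of non-negative solutions to x_1+…+x_3 = 12 is C(14,2) = 91.
Subtract solutions that violate a single cap (substitute x_i' = x_i − (cap_i+1)): x_1 ≥ 9 gives C(5,2) = 10; x_2 ≥ 9 gives C(5,2) = 10; x_3 ≥ 5 gives C(9,2) = 36. Together 56.
No two caps can be exceeded simultaneously, so the pair terms are all 0.
By inclusion–exclusion the count is 91 − 56 + 0 = 35.

35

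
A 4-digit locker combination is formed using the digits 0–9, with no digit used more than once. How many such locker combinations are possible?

Choose and order 4 of the 10 symbols: the first digit has 10 options, the next 9, then 8, 7.
That product is 10 × 9 × 8 × 7 = 5040.

5040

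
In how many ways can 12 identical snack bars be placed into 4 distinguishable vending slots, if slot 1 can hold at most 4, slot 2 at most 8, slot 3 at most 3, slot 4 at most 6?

119

Without the upper bounds there are C(15,3) = 455 ways to split 12 among 4 vending slots.
Subtract solutions that violate a single cap (substitute x_i' = x_i − (cap_i+1)): x_1 ≥ 5 gives C(10,3) = 120; x_2 ≥ 9 gives C(6,3) = 20; x_3 ≥ 4 gives C(11,3) = 165; x_4 ≥ 7 gives C(8,3) = 56. Together 361.
Add back pairs where two caps are both exceeded: 0 + 20 + 1 + 0 + 0 + 4 = 25.
By inclusion–exclusion the count is 455 − 361 + 25 = 119.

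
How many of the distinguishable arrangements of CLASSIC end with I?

Fix I in the last position and arrange the remaining 6 letters.
Those 6 letters have C appearing twice and S appearing twice, giving (6)!/(2!·2!) = 180.

180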